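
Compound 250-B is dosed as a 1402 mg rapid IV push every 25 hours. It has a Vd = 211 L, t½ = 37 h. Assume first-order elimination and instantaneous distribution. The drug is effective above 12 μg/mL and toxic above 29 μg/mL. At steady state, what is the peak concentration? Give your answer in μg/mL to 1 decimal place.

17.8 μg/mL

k = ln2/t½ = ln2/37 ≈ 0.018734 h⁻¹; fraction remaining f = e^(−kτ) = e^(−0.018734×25) ≈ 0.6260.
At steady state, accumulation factor R = 1/(1 − e^(−kτ)) ≈ 2.6738.
Single-dose peak C₀ = D/Vd = 1402/211 ≈ 6.645 μg/mL.
Steady-state peak Cmax,ss = C₀·R ≈ 6.645 × 2.6738 ≈ 17.767 μg/mL.
Peak 17.8 μg/mL vs MTC 29 μg/mL: below toxic threshold.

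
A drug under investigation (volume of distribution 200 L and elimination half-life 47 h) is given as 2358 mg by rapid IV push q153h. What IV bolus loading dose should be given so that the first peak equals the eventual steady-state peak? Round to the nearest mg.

f = (1/2)^(153/47) ≈ 0.104725; accumulation ratio R = 1/(1−f) ≈ 1.11698.
Loading dose to hit Cmax,ss on first dose: D_load = D_maint·R ≈ 2358 × 1.11698 ≈ 2633.84 mg.

2634 mg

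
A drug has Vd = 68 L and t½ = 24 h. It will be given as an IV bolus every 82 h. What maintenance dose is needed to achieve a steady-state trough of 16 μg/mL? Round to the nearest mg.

τ/t½ = 82/24 ≈ 3.4167, so f = (1/2)^(82/24) ≈ 0.093644.
Cmin,ss = (D/Vd)·f/(1−f), so D = Cmin,ss·Vd·(1−f)/f.
D = 16 × 68 × (1−f)/f ≈ 16 × 68 × 9.67874 ≈ 10530.47 mg.

10530 mg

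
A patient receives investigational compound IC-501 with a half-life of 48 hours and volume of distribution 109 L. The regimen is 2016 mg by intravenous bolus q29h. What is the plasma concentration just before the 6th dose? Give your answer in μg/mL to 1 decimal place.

31.2 μg/mL

f = (1/2)^(τ/t½) = (1/2)^(29/48) ≈ 0.6579.
C₀ = D/Vd = 2016/109 ≈ 18.495 μg/mL.
Before the 6th dose, 5 doses have been given. Superposition: Cmin = C₀·(f + f² + … + f^5).
≈ 18.495 × (0.6579 + 0.4328 + 0.2848 + 0.1873 + 0.1233) ≈ 18.495 × 1.6861 ≈ 31.184 μg/mL.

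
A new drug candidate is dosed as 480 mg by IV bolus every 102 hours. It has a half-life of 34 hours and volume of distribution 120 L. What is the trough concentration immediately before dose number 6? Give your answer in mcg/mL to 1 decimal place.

0.6 mcg/mL

f = (1/2)^(τ/t½) = (1/2)^(102/34) ≈ 0.1250.
C₀ = D/Vd = 480/120 ≈ 4.000 mcg/mL.
Before the 6th dose, 5 doses have been given. Superposition: Cmin = C₀·(f + f² + … + f^5).
≈ 4.000 × (0.1250 + 0.0156 + 0.0020 + 0.0002 + 0.0000) ≈ 4.000 × 0.1428 ≈ 0.571 mcg/mL.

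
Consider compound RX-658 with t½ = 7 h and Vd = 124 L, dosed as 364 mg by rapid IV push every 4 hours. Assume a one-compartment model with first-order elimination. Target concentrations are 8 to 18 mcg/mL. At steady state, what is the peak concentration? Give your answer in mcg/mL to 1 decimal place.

τ/t½ = 4/7 ≈ 0.57143, so fraction remaining f = (1/2)^(4/7) ≈ 0.6730.
At steady state, accumulation factor R = 1/(1 − e^(−kτ)) ≈ 3.0581.
Single-dose peak C₀ = D/Vd = 364/124 ≈ 2.935 mcg/mL.
Steady-state peak Cmax,ss = C₀·R ≈ 2.935 × 3.0581 ≈ 8.976 mcg/mL.
Peak 9.0 mcg/mL vs MTC 18 mcg/mL: below toxic threshold.

9.0 mcg/mL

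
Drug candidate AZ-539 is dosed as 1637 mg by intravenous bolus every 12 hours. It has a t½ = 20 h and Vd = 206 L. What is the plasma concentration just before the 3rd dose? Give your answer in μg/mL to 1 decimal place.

f = (1/2)^(τ/t½) = (1/2)^(12/20) ≈ 0.6598.
C₀ = D/Vd = 1637/206 ≈ 7.947 μg/mL.
Before the 3rd dose, 2 doses have been given. Superposition: Cmin = C₀·(f + f²).
≈ 7.947 × (0.6598 + 0.4353) ≈ 7.947 × 1.0951 ≈ 8.703 μg/mL.

8.7 μg/mL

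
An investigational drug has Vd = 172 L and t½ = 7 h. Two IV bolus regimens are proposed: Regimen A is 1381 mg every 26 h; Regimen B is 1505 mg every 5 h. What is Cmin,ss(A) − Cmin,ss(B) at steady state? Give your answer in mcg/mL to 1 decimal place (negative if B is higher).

-13.0 mcg/mL

Regimen A: f = (1/2)^(26/7) ≈ 0.0762; Cmin,ss = (1381/172)·f/(1−f) ≈ 0.662 mcg/mL.
Regimen B: f = (1/2)^(5/7) ≈ 0.6095; Cmin,ss = (1505/172)·f/(1−f) ≈ 13.657 mcg/mL.
Difference ≈ 0.662 − 13.657 ≈ -12.995 mcg/mL.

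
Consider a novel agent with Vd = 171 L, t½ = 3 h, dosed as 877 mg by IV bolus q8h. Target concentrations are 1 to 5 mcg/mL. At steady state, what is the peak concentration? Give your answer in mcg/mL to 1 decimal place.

6.1 mcg/mL

τ/t½ = 8/3 ≈ 2.6667, so fraction remaining f = (1/2)^(8/3) ≈ 0.1575.
At steady state, accumulation factor R = 1/(1 − e^(−kτ)) ≈ 1.1869.
Each bolus raises the concentration by D/Vd = 877/171 ≈ 5.129 mcg/mL.
Steady-state peak Cmax,ss = C₀·R ≈ 5.129 × 1.1869 ≈ 6.088 mcg/mL.
Peak 6.1 mcg/mL vs MTC 5 mcg/mL: exceeds toxic threshold.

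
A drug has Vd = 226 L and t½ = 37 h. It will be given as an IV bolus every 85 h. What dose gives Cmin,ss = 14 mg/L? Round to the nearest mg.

12388 mg

τ/t½ = 85/37 ≈ 2.2973, so f = (1/2)^(85/37) ≈ 0.203444.
Cmin,ss = (D/Vd)·f/(1−f), so D = Cmin,ss·Vd·(1−f)/f.
D = 14 × 226 × (1−f)/f ≈ 14 × 226 × 3.91536 ≈ 12388.20 mg.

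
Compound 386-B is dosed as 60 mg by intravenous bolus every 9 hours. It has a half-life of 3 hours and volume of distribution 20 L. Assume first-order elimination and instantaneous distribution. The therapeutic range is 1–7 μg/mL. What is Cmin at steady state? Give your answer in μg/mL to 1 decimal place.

0.4 μg/mL

τ = 9 h = 3 half-lives, so f = (1/2)^3 = 0.125.
At steady state, R = 1/(1 − 0.125) = 8/7.
Single-dose peak C₀ = D/Vd = 60/20 = 3 μg/mL.
Steady-state peak Cmax,ss = C₀·R = 3 × 8/7 ≈ 3.429 μg/mL.
Steady-state trough Cmin,ss = Cmax,ss·f ≈ 3.429 × 0.125 ≈ 0.429 μg/mL.
Trough 0.4 μg/mL vs MEC 1 μg/mL: subtherapeutic.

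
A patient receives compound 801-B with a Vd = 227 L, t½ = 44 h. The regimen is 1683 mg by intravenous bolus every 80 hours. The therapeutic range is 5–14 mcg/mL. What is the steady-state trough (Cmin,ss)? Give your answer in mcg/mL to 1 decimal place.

2.9 mcg/mL

k = ln2/t½ = ln2/44 ≈ 0.015753 h⁻¹; fraction remaining f = e^(−kτ) = e^(−0.015753×80) ≈ 0.2836.
Single-dose peak C₀ = D/Vd = 1683/227 ≈ 7.414 mcg/mL.
Steady-state trough Cmin,ss = C₀·f/(1−f) ≈ 7.414 × 0.2836/0.7164 ≈ 2.935 mcg/mL.
Trough 2.9 mcg/mL vs MEC 5 mcg/mL: subtherapeutic.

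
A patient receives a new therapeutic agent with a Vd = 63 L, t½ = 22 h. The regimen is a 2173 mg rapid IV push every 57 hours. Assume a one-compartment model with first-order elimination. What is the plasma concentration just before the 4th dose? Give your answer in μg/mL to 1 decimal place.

6.8 μg/mL

f = (1/2)^(τ/t½) = (1/2)^(57/22) ≈ 0.1660.
C₀ = D/Vd = 2173/63 ≈ 34.492 μg/mL.
Before the 4th dose, 3 doses have been given. Superposition: Cmin = C₀·(f + f² + … + f^3).
≈ 34.492 × (0.1660 + 0.0276 + 0.0046) ≈ 34.492 × 0.1982 ≈ 6.836 μg/mL.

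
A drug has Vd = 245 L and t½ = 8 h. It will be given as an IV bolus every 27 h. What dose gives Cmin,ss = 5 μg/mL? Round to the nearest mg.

τ/t½ = 27/8 ≈ 3.375, so f = (1/2)^(27/8) ≈ 0.096388.
Cmin,ss = (D/Vd)·f/(1−f), so D = Cmin,ss·Vd·(1−f)/f.
D = 5 × 245 × (1−f)/f ≈ 5 × 245 × 9.37474 ≈ 11484.06 mg.

11484 mg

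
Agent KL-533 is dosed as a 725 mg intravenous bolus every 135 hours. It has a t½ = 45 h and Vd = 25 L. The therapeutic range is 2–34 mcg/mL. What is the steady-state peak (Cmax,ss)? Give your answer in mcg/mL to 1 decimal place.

33.1 mcg/mL

τ = 135 h = 3 half-lives, so f = (1/2)^3 = 0.125.
At steady state, R = 1/(1 − 0.125) = 8/7.
Single-dose peak C₀ = D/Vd = 725/25 = 29 mcg/mL.
Steady-state peak Cmax,ss = C₀·R = 29 × 8/7 ≈ 33.143 mcg/mL.
Peak 33.1 mcg/mL vs MTC 34 mcg/mL: below toxic threshold.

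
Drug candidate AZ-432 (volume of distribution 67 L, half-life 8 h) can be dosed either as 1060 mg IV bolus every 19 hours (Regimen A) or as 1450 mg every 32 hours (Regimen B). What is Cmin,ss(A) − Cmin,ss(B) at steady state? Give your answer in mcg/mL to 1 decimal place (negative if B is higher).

Regimen A: f = (1/2)^(19/8) ≈ 0.1928; Cmin,ss = (1060/67)·f/(1−f) ≈ 3.779 mcg/mL.
Regimen B: f = (1/2)^(32/8) ≈ 0.0625; Cmin,ss = (1450/67)·f/(1−f) ≈ 1.443 mcg/mL.
Difference ≈ 3.779 − 1.443 ≈ 2.336 mcg/mL.

2.3 mcg/mL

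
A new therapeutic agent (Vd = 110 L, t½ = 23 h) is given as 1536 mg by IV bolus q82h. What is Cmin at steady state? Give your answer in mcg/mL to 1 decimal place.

1.3 mcg/mL

τ/t½ = 82/23 ≈ 3.5652, so fraction remaining f = (1/2)^(82/23) ≈ 0.0845.
At steady state, accumulation factor R = 1/(1 − e^(−kτ)) ≈ 1.0923.
Single-dose peak C₀ = D/Vd = 1536/110 ≈ 13.964 mcg/mL.
Cmax,ss = C₀/(1 − f) ≈ 13.964/0.9155 ≈ 15.253 mcg/mL.
Steady-state trough Cmin,ss = Cmax,ss·f ≈ 15.253 × 0.0845 ≈ 1.289 mcg/mL.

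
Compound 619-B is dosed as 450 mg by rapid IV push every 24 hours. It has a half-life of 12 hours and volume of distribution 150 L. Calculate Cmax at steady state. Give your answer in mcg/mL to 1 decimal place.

4.0 mcg/mL

τ = 24 h = 2 half-lives, so f = (1/2)^2 = 0.25.
Accumulation ratio R = 1/(1 − f) = 1/0.75 = 4/3.
Single-dose peak C₀ = D/Vd = 450/150 = 3 mcg/mL.
Steady-state peak Cmax,ss = C₀·R = 3 × 4/3 ≈ 4.000 mcg/mL.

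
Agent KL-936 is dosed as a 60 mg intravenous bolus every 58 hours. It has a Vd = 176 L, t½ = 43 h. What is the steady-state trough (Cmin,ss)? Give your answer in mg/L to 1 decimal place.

0.2 mg/L

Over one 58-h interval, 58/43 ≈ 1.3488 half-lives elapse, leaving f ≈ 0.3926 of each dose.
At steady state, accumulation factor R = 1/(1 − e^(−kτ)) ≈ 1.6464.
Single-dose peak C₀ = D/Vd = 60/176 ≈ 0.341 mg/L.
Steady-state peak Cmax,ss = C₀·R ≈ 0.341 × 1.6464 ≈ 0.561 mg/L.
One interval later, Cmin,ss = Cmax,ss·e^(−kτ) ≈ 0.561 × 0.3926 ≈ 0.220 mg/L.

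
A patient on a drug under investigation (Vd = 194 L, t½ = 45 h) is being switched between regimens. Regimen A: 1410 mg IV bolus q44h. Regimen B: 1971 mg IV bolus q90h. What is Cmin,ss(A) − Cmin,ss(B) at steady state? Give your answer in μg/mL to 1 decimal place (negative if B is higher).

4.1 μg/mL

Regimen A: f = (1/2)^(44/45) ≈ 0.5078; Cmin,ss = (1410/194)·f/(1−f) ≈ 7.498 μg/mL.
Regimen B: f = (1/2)^(90/45) ≈ 0.2500; Cmin,ss = (1971/194)·f/(1−f) ≈ 3.387 μg/mL.
Difference ≈ 7.498 − 3.387 ≈ 4.111 μg/mL.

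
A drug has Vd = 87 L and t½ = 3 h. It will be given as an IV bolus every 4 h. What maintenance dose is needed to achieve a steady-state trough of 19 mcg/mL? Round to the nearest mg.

2512 mg

τ/t½ = 4/3 ≈ 1.3333, so f = (1/2)^(4/3) ≈ 0.396850.
Cmin,ss = (D/Vd)·f/(1−f), so D = Cmin,ss·Vd·(1−f)/f.
D = 19 × 87 × (1−f)/f ≈ 19 × 87 × 1.51984 ≈ 2512.30 mg.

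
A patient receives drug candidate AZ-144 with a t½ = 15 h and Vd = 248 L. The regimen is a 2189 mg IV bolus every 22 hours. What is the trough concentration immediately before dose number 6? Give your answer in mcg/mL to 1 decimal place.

f = (1/2)^(τ/t½) = (1/2)^(22/15) ≈ 0.3618.
C₀ = D/Vd = 2189/248 ≈ 8.827 mcg/mL.
Before the 6th dose, 5 doses have been given. Superposition: Cmin = C₀·(f + f² + … + f^5).
≈ 8.827 × (0.3618 + 0.1309 + 0.0474 + 0.0171 + 0.0062) ≈ 8.827 × 0.5634 ≈ 4.973 mcg/mL.

5.0 mcg/mL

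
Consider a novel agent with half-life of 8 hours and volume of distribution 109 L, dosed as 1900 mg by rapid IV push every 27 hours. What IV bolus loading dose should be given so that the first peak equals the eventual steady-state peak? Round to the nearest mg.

2103 mg

f = (1/2)^(27/8) ≈ 0.096388; accumulation ratio R = 1/(1−f) ≈ 1.10667.
Loading dose to hit Cmax,ss on first dose: D_load = D_maint·R ≈ 1900 × 1.10667 ≈ 2102.67 mg.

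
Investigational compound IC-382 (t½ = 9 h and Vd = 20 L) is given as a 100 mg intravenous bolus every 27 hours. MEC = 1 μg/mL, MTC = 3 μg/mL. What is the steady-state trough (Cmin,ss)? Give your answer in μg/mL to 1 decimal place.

τ = 27 h = 3 half-lives, so f = (1/2)^3 = 0.125.
Accumulation ratio R = 1/(1 − f) = 1/0.875 = 8/7.
Single-dose peak C₀ = D/Vd = 100/20 = 5 μg/mL.
Steady-state peak Cmax,ss = C₀·R = 5 × 8/7 ≈ 5.714 μg/mL.
Steady-state trough Cmin,ss = Cmax,ss·f ≈ 5.714 × 0.125 ≈ 0.714 μg/mL.
Trough 0.7 μg/mL vs MEC 1 μg/mL: subtherapeutic.

0.7 μg/mL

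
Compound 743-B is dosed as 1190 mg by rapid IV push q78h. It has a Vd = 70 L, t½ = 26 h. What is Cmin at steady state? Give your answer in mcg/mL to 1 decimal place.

2.4 mcg/mL

τ = 78 h = 3 half-lives, so f = (1/2)^3 = 0.125.
At steady state, R = 1/(1 − 0.125) = 8/7.
Single-dose peak C₀ = D/Vd = 1190/70 = 17 mcg/mL.
Steady-state peak Cmax,ss = C₀·R = 17 × 8/7 ≈ 19.429 mcg/mL.
Steady-state trough Cmin,ss = Cmax,ss·f ≈ 19.429 × 0.125 ≈ 2.429 mcg/mL.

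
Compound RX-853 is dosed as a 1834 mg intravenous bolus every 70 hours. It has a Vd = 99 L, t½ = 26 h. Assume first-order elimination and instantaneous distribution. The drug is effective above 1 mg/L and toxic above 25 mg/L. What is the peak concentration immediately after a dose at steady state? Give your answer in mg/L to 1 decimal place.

21.9 mg/L

Over one 70-h interval, 70/26 ≈ 2.6923 half-lives elapse, leaving f ≈ 0.1547 of each dose.
At steady state, accumulation factor R = 1/(1 − e^(−kτ)) ≈ 1.1830.
Single-dose peak C₀ = D/Vd = 1834/99 ≈ 18.525 mg/L.
Cmax,ss = C₀/(1 − f) ≈ 18.525/0.8453 ≈ 21.915 mg/L.
Peak 21.9 mg/L vs MTC 25 mg/L: below toxic threshold.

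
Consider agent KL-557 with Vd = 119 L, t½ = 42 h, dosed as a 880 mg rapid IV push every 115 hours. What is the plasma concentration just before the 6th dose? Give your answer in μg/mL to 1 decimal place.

f = (1/2)^(τ/t½) = (1/2)^(115/42) ≈ 0.1499.
C₀ = D/Vd = 880/119 ≈ 7.395 μg/mL.
Before the 6th dose, 5 doses have been given. Superposition: Cmin = C₀·(f + f² + … + f^5).
≈ 7.395 × (0.1499 + 0.0225 + 0.0034 + 0.0005 + 0.0001) ≈ 7.395 × 0.1764 ≈ 1.304 μg/mL.

1.3 μg/mL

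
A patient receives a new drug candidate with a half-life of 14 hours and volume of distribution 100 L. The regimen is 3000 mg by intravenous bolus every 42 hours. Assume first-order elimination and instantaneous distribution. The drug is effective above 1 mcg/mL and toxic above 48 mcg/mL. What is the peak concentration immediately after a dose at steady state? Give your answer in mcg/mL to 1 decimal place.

τ = 42 h = 3 half-lives, so f = (1/2)^3 = 0.125.
Accumulation ratio R = 1/(1 − f) = 1/0.875 = 8/7.
Single-dose peak C₀ = D/Vd = 3000/100 = 30 mcg/mL.
Steady-state peak Cmax,ss = C₀·R = 30 × 8/7 ≈ 34.286 mcg/mL.
Peak 34.3 mcg/mL vs MTC 48 mcg/mL: below toxic threshold.

34.3 mcg/mL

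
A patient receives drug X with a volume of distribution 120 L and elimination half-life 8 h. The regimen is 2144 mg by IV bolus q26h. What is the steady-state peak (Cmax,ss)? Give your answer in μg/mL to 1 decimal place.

20.0 μg/mL

k = ln2/t½ = ln2/8 ≈ 0.086643 h⁻¹; fraction remaining f = e^(−kτ) = e^(−0.086643×26) ≈ 0.1051.
Accumulation ratio R = 1/(1 − f) ≈ 1/0.8949 ≈ 1.1174.
Single-dose peak C₀ = D/Vd = 2144/120 ≈ 17.867 μg/mL.
Steady-state peak Cmax,ss = C₀·R ≈ 17.867 × 1.1174 ≈ 19.965 μg/mL.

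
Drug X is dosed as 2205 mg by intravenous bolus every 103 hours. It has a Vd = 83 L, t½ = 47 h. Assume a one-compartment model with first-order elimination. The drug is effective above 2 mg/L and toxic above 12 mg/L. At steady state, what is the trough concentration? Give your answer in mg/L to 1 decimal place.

7.4 mg/L

Over one 103-h interval, 103/47 ≈ 2.1915 half-lives elapse, leaving f ≈ 0.2189 of each dose.
Accumulation ratio R = 1/(1 − f) ≈ 1/0.7811 ≈ 1.2802.
Single-dose peak C₀ = D/Vd = 2205/83 ≈ 26.566 mg/L.
Cmax,ss = C₀/(1 − f) ≈ 26.566/0.7811 ≈ 34.011 mg/L.
One interval later, Cmin,ss = Cmax,ss·e^(−kτ) ≈ 34.011 × 0.2189 ≈ 7.445 mg/L.
Trough 7.4 mg/L vs MEC 2 mg/L: adequate.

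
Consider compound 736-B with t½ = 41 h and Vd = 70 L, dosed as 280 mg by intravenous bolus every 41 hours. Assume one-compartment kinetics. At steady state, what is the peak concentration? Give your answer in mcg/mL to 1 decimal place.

The dosing interval is 1 half-life, so f = 2^(−1) = 0.5.
Accumulation ratio R = 1/(1 − f) = 1/0.5 = 2/1.
Single-dose peak C₀ = D/Vd = 280/70 = 4 mcg/mL.
Steady-state peak Cmax,ss = C₀·R = 4 × 2/1 ≈ 8.000 mcg/mL.

8.0 mcg/mL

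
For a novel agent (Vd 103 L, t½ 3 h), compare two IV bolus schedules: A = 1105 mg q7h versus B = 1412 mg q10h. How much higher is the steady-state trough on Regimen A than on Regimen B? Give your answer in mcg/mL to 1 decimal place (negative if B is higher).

1.1 mcg/mL

Regimen A: f = (1/2)^(7/3) ≈ 0.1984; Cmin,ss = (1105/103)·f/(1−f) ≈ 2.655 mcg/mL.
Regimen B: f = (1/2)^(10/3) ≈ 0.0992; Cmin,ss = (1412/103)·f/(1−f) ≈ 1.510 mcg/mL.
Difference ≈ 2.655 − 1.510 ≈ 1.145 mcg/mL.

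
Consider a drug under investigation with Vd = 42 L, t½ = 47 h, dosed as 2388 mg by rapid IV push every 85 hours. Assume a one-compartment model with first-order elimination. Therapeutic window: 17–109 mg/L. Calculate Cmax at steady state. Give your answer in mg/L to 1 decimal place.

79.6 mg/L

k = ln2/t½ = ln2/47 ≈ 0.014748 h⁻¹; fraction remaining f = e^(−kτ) = e^(−0.014748×85) ≈ 0.2855.
At steady state, accumulation factor R = 1/(1 − e^(−kτ)) ≈ 1.3996.
Single-dose peak C₀ = D/Vd = 2388/42 ≈ 56.857 mg/L.
Steady-state peak Cmax,ss = C₀·R ≈ 56.857 × 1.3996 ≈ 79.577 mg/L.
Peak 79.6 mg/L vs MTC 109 mg/L: below toxic threshold.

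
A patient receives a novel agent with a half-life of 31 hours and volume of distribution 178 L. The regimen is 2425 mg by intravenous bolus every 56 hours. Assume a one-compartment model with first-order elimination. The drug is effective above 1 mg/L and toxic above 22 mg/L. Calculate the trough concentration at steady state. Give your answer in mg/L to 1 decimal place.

Over one 56-h interval, 56/31 ≈ 1.8065 half-lives elapse, leaving f ≈ 0.2859 of each dose.
Each bolus raises the concentration by D/Vd = 2425/178 ≈ 13.624 mg/L.
Steady-state trough Cmin,ss = C₀·f/(1−f) ≈ 13.624 × 0.2859/0.7141 ≈ 5.455 mg/L.
Trough 5.5 mg/L vs MEC 1 mg/L: adequate.

5.5 mg/L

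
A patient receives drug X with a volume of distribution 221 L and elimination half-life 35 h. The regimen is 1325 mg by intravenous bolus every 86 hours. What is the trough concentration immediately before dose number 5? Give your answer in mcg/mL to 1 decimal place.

f = (1/2)^(τ/t½) = (1/2)^(86/35) ≈ 0.1821.
C₀ = D/Vd = 1325/221 ≈ 5.995 mcg/mL.
Before the 5th dose, 4 doses have been given. Superposition: Cmin = C₀·(f + f² + … + f^4).
≈ 5.995 × (0.1821 + 0.0332 + 0.0060 + 0.0011) ≈ 5.995 × 0.2224 ≈ 1.333 mcg/mL.

1.3 mcg/mL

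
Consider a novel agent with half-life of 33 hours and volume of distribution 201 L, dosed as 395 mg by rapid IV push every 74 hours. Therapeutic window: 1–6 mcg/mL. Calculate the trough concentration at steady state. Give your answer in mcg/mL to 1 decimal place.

0.5 mcg/mL

Over one 74-h interval, 74/33 ≈ 2.2424 half-lives elapse, leaving f ≈ 0.2113 of each dose.
Accumulation ratio R = 1/(1 − f) ≈ 1/0.7887 ≈ 1.2679.
Each bolus raises the concentration by D/Vd = 395/201 ≈ 1.965 mcg/mL.
Cmax,ss = C₀/(1 − f) ≈ 1.965/0.7887 ≈ 2.491 mcg/mL.
Steady-state trough Cmin,ss = Cmax,ss·f ≈ 2.491 × 0.2113 ≈ 0.526 mcg/mL.
Trough 0.5 mcg/mL vs MEC 1 mcg/mL: subtherapeutic.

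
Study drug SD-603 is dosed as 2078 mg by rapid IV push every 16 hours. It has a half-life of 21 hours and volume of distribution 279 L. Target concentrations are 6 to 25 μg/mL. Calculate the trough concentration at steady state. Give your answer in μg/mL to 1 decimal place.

10.7 μg/mL

Over one 16-h interval, 16/21 ≈ 0.7619 half-lives elapse, leaving f ≈ 0.5897 of each dose.
Each bolus raises the concentration by D/Vd = 2078/279 ≈ 7.448 μg/mL.
Steady-state trough Cmin,ss = C₀·f/(1−f) ≈ 7.448 × 0.5897/0.4103 ≈ 10.705 μg/mL.
Trough 10.7 μg/mL vs MEC 6 μg/mL: adequate.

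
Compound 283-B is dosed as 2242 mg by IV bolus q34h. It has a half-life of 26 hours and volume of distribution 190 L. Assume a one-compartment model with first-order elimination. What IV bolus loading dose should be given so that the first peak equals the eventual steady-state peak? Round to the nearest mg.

f = (1/2)^(34/26) ≈ 0.403967; accumulation ratio R = 1/(1−f) ≈ 1.67776.
Loading dose to hit Cmax,ss on first dose: D_load = D_maint·R ≈ 2242 × 1.67776 ≈ 3761.54 mg.

3762 mg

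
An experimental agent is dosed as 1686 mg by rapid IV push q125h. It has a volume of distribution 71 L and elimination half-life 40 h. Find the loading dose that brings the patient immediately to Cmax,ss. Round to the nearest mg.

1904 mg

f = (1/2)^(125/40) ≈ 0.114626; accumulation ratio R = 1/(1−f) ≈ 1.12947.
Loading dose to hit Cmax,ss on first dose: D_load = D_maint·R ≈ 1686 × 1.12947 ≈ 1904.29 mg.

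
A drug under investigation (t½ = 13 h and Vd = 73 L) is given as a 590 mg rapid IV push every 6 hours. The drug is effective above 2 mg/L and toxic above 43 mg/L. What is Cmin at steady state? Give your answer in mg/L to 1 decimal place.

Over one 6-h interval, 6/13 ≈ 0.46154 half-lives elapse, leaving f ≈ 0.7262 of each dose.
At steady state, accumulation factor R = 1/(1 − e^(−kτ)) ≈ 3.6523.
Single-dose peak C₀ = D/Vd = 590/73 ≈ 8.082 mg/L.
Steady-state peak Cmax,ss = C₀·R ≈ 8.082 × 3.6523 ≈ 29.518 mg/L.
Steady-state trough Cmin,ss = Cmax,ss·f ≈ 29.518 × 0.7262 ≈ 21.436 mg/L.
Trough 21.4 mg/L vs MEC 2 mg/L: adequate.

21.4 mg/L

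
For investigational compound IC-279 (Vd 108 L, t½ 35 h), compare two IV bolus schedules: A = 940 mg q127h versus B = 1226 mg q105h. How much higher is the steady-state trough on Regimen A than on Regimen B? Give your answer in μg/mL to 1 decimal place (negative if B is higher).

-0.9 μg/mL

Regimen A: f = (1/2)^(127/35) ≈ 0.0809; Cmin,ss = (940/108)·f/(1−f) ≈ 0.766 μg/mL.
Regimen B: f = (1/2)^(105/35) ≈ 0.1250; Cmin,ss = (1226/108)·f/(1−f) ≈ 1.622 μg/mL.
Difference ≈ 0.766 − 1.622 ≈ -0.856 μg/mL.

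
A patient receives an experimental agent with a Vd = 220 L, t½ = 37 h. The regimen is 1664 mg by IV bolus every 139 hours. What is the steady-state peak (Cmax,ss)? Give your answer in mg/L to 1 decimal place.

τ/t½ = 139/37 ≈ 3.7568, so fraction remaining f = (1/2)^(139/37) ≈ 0.0740.
At steady state, accumulation factor R = 1/(1 − e^(−kτ)) ≈ 1.0799.
Each bolus raises the concentration by D/Vd = 1664/220 ≈ 7.564 mg/L.
Steady-state peak Cmax,ss = C₀·R ≈ 7.564 × 1.0799 ≈ 8.168 mg/L.

8.2 mg/L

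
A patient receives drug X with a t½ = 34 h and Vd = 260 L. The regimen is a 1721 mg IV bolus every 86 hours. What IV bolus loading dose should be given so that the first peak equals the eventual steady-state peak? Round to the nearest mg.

f = (1/2)^(86/34) ≈ 0.173209; accumulation ratio R = 1/(1−f) ≈ 1.20950.
Loading dose to hit Cmax,ss on first dose: D_load = D_maint·R ≈ 1721 × 1.20950 ≈ 2081.55 mg.

2082 mg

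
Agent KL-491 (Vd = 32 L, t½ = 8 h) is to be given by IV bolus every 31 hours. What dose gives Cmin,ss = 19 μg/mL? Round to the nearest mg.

τ/t½ = 31/8 ≈ 3.875, so f = (1/2)^(31/8) ≈ 0.068157.
Cmin,ss = (D/Vd)·f/(1−f), so D = Cmin,ss·Vd·(1−f)/f.
D = 19 × 32 × (1−f)/f ≈ 19 × 32 × 13.67201 ≈ 8312.58 mg.

8313 mg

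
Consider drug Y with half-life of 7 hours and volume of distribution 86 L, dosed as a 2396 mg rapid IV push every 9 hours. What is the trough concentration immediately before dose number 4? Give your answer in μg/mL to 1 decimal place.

f = (1/2)^(τ/t½) = (1/2)^(9/7) ≈ 0.4102.
C₀ = D/Vd = 2396/86 ≈ 27.860 μg/mL.
Before the 4th dose, 3 doses have been given. Superposition: Cmin = C₀·(f + f² + … + f^3).
≈ 27.860 × (0.4102 + 0.1683 + 0.0690) ≈ 27.860 × 0.6475 ≈ 18.039 μg/mL.

18.0 μg/mL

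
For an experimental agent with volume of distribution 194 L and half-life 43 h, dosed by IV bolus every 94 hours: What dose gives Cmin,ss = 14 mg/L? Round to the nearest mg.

τ/t½ = 94/43 ≈ 2.186, so f = (1/2)^(94/43) ≈ 0.219753.
Cmin,ss = (D/Vd)·f/(1−f), so D = Cmin,ss·Vd·(1−f)/f.
D = 14 × 194 × (1−f)/f ≈ 14 × 194 × 3.55056 ≈ 9643.32 mg.

9643 mg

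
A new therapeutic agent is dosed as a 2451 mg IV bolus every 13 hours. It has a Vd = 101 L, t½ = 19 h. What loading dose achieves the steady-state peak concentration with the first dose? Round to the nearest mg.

f = (1/2)^(13/19) ≈ 0.622346; accumulation ratio R = 1/(1−f) ≈ 2.64793.
Loading dose to hit Cmax,ss on first dose: D_load = D_maint·R ≈ 2451 × 2.64793 ≈ 6490.08 mg.

6490 mg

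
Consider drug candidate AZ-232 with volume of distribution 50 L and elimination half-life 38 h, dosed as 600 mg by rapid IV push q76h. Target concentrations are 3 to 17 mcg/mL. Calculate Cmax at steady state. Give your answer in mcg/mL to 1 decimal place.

16.0 mcg/mL

The dosing interval is 2 half-lives, so f = 2^(−2) = 0.25.
Accumulation ratio R = 1/(1 − f) = 1/0.75 = 4/3.
Single-dose peak C₀ = D/Vd = 600/50 = 12 mcg/mL.
Steady-state peak Cmax,ss = C₀·R = 12 × 4/3 ≈ 16.000 mcg/mL.
Peak 16.0 mcg/mL vs MTC 17 mcg/mL: below toxic threshold.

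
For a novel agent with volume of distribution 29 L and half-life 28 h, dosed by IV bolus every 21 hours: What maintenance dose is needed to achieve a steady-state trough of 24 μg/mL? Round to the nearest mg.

τ/t½ = 21/28 ≈ 0.75, so f = (1/2)^(21/28) ≈ 0.594604.
Cmin,ss = (D/Vd)·f/(1−f), so D = Cmin,ss·Vd·(1−f)/f.
D = 24 × 29 × (1−f)/f ≈ 24 × 29 × 0.68179 ≈ 474.53 mg.

475 mg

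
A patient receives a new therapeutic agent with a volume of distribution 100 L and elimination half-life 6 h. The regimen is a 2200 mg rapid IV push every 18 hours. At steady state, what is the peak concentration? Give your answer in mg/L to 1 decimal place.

25.1 mg/L

The dosing interval is 3 half-lives, so f = 2^(−3) = 0.125.
At steady state, R = 1/(1 − 0.125) = 8/7.
Single-dose peak C₀ = D/Vd = 2200/100 = 22 mg/L.
Steady-state peak Cmax,ss = C₀·R = 22 × 8/7 ≈ 25.143 mg/L.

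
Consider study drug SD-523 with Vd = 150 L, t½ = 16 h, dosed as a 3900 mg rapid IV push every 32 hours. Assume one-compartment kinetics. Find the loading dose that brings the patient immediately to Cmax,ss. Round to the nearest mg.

f = (1/2)^(32/16) ≈ 0.250000; accumulation ratio R = 1/(1−f) ≈ 1.33333.
Loading dose to hit Cmax,ss on first dose: D_load = D_maint·R ≈ 3900 × 1.33333 ≈ 5199.99 mg.

5200 mg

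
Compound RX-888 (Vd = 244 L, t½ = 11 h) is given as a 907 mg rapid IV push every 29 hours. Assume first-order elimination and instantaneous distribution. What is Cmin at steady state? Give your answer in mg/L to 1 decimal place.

τ/t½ = 29/11 ≈ 2.6364, so fraction remaining f = (1/2)^(29/11) ≈ 0.1608.
At steady state, accumulation factor R = 1/(1 − e^(−kτ)) ≈ 1.1916.
Single-dose peak C₀ = D/Vd = 907/244 ≈ 3.717 mg/L.
Cmax,ss = C₀/(1 − f) ≈ 3.717/0.8392 ≈ 4.429 mg/L.
Steady-state trough Cmin,ss = Cmax,ss·f ≈ 4.429 × 0.1608 ≈ 0.712 mg/L.

0.7 mg/L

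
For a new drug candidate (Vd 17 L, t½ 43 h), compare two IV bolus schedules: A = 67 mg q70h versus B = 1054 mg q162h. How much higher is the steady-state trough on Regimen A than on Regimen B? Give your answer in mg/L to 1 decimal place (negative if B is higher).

-3.0 mg/L

Regimen A: f = (1/2)^(70/43) ≈ 0.3236; Cmin,ss = (67/17)·f/(1−f) ≈ 1.886 mg/L.
Regimen B: f = (1/2)^(162/43) ≈ 0.0734; Cmin,ss = (1054/17)·f/(1−f) ≈ 4.911 mg/L.
Difference ≈ 1.886 − 4.911 ≈ -3.025 mg/L.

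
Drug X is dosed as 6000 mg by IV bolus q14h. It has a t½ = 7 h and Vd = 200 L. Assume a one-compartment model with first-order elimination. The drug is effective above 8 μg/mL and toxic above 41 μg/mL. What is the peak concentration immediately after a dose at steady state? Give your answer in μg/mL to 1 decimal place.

The dosing interval is 2 half-lives, so f = 2^(−2) = 0.25.
At steady state, R = 1/(1 − 0.25) = 4/3.
Single-dose peak C₀ = D/Vd = 6000/200 = 30 μg/mL.
Steady-state peak Cmax,ss = C₀·R = 30 × 4/3 ≈ 40.000 μg/mL.
Peak 40.0 μg/mL vs MTC 41 μg/mL: below toxic threshold.

40.0 μg/mL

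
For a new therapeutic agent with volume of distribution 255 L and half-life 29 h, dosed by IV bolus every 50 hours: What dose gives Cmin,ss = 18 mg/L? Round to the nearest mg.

τ/t½ = 50/29 ≈ 1.7241, so f = (1/2)^(50/29) ≈ 0.302679.
Cmin,ss = (D/Vd)·f/(1−f), so D = Cmin,ss·Vd·(1−f)/f.
D = 18 × 255 × (1−f)/f ≈ 18 × 255 × 2.30383 ≈ 10574.58 mg.

10575 mg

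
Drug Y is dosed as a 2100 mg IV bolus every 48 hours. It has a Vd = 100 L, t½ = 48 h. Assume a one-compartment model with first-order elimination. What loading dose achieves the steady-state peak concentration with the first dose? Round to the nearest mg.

4200 mg

f = (1/2)^(48/48) ≈ 0.500000; accumulation ratio R = 1/(1−f) ≈ 2.00000.
Loading dose to hit Cmax,ss on first dose: D_load = D_maint·R ≈ 2100 × 2.00000 ≈ 4200.00 mg.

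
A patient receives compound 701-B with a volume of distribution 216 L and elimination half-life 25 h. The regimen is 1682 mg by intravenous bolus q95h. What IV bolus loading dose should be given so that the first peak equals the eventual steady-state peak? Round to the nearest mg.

1812 mg

f = (1/2)^(95/25) ≈ 0.071794; accumulation ratio R = 1/(1−f) ≈ 1.07735.
Loading dose to hit Cmax,ss on first dose: D_load = D_maint·R ≈ 1682 × 1.07735 ≈ 1812.10 mg.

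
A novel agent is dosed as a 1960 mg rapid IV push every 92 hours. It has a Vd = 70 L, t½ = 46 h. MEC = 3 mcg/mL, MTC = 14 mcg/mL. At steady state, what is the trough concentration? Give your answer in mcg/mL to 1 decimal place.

9.3 mcg/mL

The dosing interval is 2 half-lives, so f = 2^(−2) = 0.25.
Accumulation ratio R = 1/(1 − f) = 1/0.75 = 4/3.
Single-dose peak C₀ = D/Vd = 1960/70 = 28 mcg/mL.
Steady-state peak Cmax,ss = C₀·R = 28 × 4/3 ≈ 37.333 mcg/mL.
Steady-state trough Cmin,ss = Cmax,ss·f ≈ 37.333 × 0.25 ≈ 9.333 mcg/mL.
Trough 9.3 mcg/mL vs MEC 3 mcg/mL: adequate.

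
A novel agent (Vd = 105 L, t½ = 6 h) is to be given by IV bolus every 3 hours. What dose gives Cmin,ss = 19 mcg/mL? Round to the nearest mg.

826 mg

τ/t½ = 3/6 ≈ 0.5, so f = (1/2)^(3/6) ≈ 0.707107.
Cmin,ss = (D/Vd)·f/(1−f), so D = Cmin,ss·Vd·(1−f)/f.
D = 19 × 105 × (1−f)/f ≈ 19 × 105 × 0.41421 ≈ 826.35 mg.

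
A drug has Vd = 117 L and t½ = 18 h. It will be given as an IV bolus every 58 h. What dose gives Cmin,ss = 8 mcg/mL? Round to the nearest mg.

7799 mg

τ/t½ = 58/18 ≈ 3.2222, so f = (1/2)^(58/18) ≈ 0.107155.
Cmin,ss = (D/Vd)·f/(1−f), so D = Cmin,ss·Vd·(1−f)/f.
D = 8 × 117 × (1−f)/f ≈ 8 × 117 × 8.33228 ≈ 7799.01 mg.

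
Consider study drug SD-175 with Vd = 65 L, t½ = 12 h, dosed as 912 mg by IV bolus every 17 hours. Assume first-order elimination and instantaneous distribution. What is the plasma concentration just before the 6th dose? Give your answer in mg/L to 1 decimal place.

8.3 mg/L

f = (1/2)^(τ/t½) = (1/2)^(17/12) ≈ 0.3746.
C₀ = D/Vd = 912/65 ≈ 14.031 mg/L.
Before the 6th dose, 5 doses have been given. Superposition: Cmin = C₀·(f + f² + … + f^5).
≈ 14.031 × (0.3746 + 0.1403 + 0.0526 + 0.0197 + 0.0074) ≈ 14.031 × 0.5946 ≈ 8.343 mg/L.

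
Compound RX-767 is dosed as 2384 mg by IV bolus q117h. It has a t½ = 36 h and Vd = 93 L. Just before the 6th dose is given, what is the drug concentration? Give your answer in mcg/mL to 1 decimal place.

3.0 mcg/mL

f = (1/2)^(τ/t½) = (1/2)^(117/36) ≈ 0.1051.
C₀ = D/Vd = 2384/93 ≈ 25.634 mcg/mL.
Before the 6th dose, 5 doses have been given. Superposition: Cmin = C₀·(f + f² + … + f^5).
≈ 25.634 × (0.1051 + 0.0110 + 0.0012 + 0.0001 + 0.0000) ≈ 25.634 × 0.1174 ≈ 3.009 mcg/mL.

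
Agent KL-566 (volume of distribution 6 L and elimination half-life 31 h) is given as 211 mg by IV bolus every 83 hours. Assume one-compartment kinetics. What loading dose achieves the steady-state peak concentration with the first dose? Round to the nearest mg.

f = (1/2)^(83/31) ≈ 0.156321; accumulation ratio R = 1/(1−f) ≈ 1.18528.
Loading dose to hit Cmax,ss on first dose: D_load = D_maint·R ≈ 211 × 1.18528 ≈ 250.09 mg.

250 mg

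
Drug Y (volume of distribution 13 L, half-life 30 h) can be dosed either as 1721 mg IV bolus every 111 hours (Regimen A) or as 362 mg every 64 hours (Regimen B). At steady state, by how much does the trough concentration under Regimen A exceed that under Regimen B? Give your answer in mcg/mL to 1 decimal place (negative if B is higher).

2.8 mcg/mL

Regimen A: f = (1/2)^(111/30) ≈ 0.0769; Cmin,ss = (1721/13)·f/(1−f) ≈ 11.028 mcg/mL.
Regimen B: f = (1/2)^(64/30) ≈ 0.2279; Cmin,ss = (362/13)·f/(1−f) ≈ 8.219 mcg/mL.
Difference ≈ 11.028 − 8.219 ≈ 2.809 mcg/mL.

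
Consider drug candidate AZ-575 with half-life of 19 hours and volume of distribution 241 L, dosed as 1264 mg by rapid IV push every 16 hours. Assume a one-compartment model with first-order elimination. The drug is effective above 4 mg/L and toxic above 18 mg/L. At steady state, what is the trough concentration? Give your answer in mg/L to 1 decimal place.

6.6 mg/L

k = ln2/t½ = ln2/19 ≈ 0.036481 h⁻¹; fraction remaining f = e^(−kτ) = e^(−0.036481×16) ≈ 0.5578.
Single-dose peak C₀ = D/Vd = 1264/241 ≈ 5.245 mg/L.
Steady-state trough Cmin,ss = C₀·f/(1−f) ≈ 5.245 × 0.5578/0.4422 ≈ 6.616 mg/L.
Trough 6.6 mg/L vs MEC 4 mg/L: adequate.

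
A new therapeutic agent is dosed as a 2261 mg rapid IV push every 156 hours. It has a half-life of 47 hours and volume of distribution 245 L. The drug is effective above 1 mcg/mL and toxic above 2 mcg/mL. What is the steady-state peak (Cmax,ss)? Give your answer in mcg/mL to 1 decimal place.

k = ln2/t½ = ln2/47 ≈ 0.014748 h⁻¹; fraction remaining f = e^(−kτ) = e^(−0.014748×156) ≈ 0.1002.
Accumulation ratio R = 1/(1 − f) ≈ 1/0.8998 ≈ 1.1114.
Each bolus raises the concentration by D/Vd = 2261/245 ≈ 9.229 mcg/mL.
Cmax,ss = C₀/(1 − f) ≈ 9.229/0.8998 ≈ 10.257 mcg/mL.
Peak 10.3 mcg/mL vs MTC 2 mcg/mL: exceeds toxic threshold.

10.3 mcg/mL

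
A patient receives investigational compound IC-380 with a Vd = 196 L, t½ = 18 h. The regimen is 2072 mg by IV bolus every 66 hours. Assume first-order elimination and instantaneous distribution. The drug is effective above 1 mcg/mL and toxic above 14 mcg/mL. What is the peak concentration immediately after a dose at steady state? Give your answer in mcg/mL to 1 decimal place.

11.5 mcg/mL

τ/t½ = 66/18 ≈ 3.6667, so fraction remaining f = (1/2)^(66/18) ≈ 0.0787.
At steady state, accumulation factor R = 1/(1 − e^(−kτ)) ≈ 1.0854.
Each bolus raises the concentration by D/Vd = 2072/196 ≈ 10.571 mcg/mL.
Steady-state peak Cmax,ss = C₀·R ≈ 10.571 × 1.0854 ≈ 11.474 mcg/mL.
Peak 11.5 mcg/mL vs MTC 14 mcg/mL: below toxic threshold.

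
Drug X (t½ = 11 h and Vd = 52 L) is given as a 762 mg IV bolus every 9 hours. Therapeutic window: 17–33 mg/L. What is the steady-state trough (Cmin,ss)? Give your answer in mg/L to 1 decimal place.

19.2 mg/L

τ/t½ = 9/11 ≈ 0.81818, so fraction remaining f = (1/2)^(9/11) ≈ 0.5672.
At steady state, accumulation factor R = 1/(1 − e^(−kτ)) ≈ 2.3105.
Each bolus raises the concentration by D/Vd = 762/52 ≈ 14.654 mg/L.
Cmax,ss = C₀/(1 − f) ≈ 14.654/0.4328 ≈ 33.859 mg/L.
One interval later, Cmin,ss = Cmax,ss·e^(−kτ) ≈ 33.859 × 0.5672 ≈ 19.205 mg/L.
Trough 19.2 mg/L vs MEC 17 mg/L: adequate.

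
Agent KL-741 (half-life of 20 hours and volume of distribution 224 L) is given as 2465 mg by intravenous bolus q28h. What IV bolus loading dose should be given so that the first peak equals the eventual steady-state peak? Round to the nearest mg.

f = (1/2)^(28/20) ≈ 0.378929; accumulation ratio R = 1/(1−f) ≈ 1.61012.
Loading dose to hit Cmax,ss on first dose: D_load = D_maint·R ≈ 2465 × 1.61012 ≈ 3968.95 mg.

3969 mg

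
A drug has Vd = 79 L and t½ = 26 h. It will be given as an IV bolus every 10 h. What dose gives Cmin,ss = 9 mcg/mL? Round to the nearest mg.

217 mg

τ/t½ = 10/26 ≈ 0.38462, so f = (1/2)^(10/26) ≈ 0.765983.
Cmin,ss = (D/Vd)·f/(1−f), so D = Cmin,ss·Vd·(1−f)/f.
D = 9 × 79 × (1−f)/f ≈ 9 × 79 × 0.30551 ≈ 217.22 mg.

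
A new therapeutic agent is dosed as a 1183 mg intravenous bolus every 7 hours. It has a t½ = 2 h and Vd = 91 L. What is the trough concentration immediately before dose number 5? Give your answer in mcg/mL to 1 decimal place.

f = (1/2)^(τ/t½) = (1/2)^(7/2) ≈ 0.0884.
C₀ = D/Vd = 1183/91 ≈ 13.000 mcg/mL.
Before the 5th dose, 4 doses have been given. Superposition: Cmin = C₀·(f + f² + … + f^4).
≈ 13.000 × (0.0884 + 0.0078 + 0.0007 + 0.0001) ≈ 13.000 × 0.0970 ≈ 1.261 mcg/mL.

1.3 mcg/mL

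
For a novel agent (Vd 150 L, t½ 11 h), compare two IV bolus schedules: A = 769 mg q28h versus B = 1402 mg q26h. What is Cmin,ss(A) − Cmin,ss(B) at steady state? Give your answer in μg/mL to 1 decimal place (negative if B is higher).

-1.2 μg/mL

Regimen A: f = (1/2)^(28/11) ≈ 0.1713; Cmin,ss = (769/150)·f/(1−f) ≈ 1.060 μg/mL.
Regimen B: f = (1/2)^(26/11) ≈ 0.1943; Cmin,ss = (1402/150)·f/(1−f) ≈ 2.254 μg/mL.
Difference ≈ 1.060 − 2.254 ≈ -1.194 μg/mL.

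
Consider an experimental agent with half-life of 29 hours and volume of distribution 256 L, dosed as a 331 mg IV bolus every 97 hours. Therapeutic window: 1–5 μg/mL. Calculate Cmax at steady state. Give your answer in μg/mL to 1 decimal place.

τ/t½ = 97/29 ≈ 3.3448, so fraction remaining f = (1/2)^(97/29) ≈ 0.0984.
At steady state, accumulation factor R = 1/(1 − e^(−kτ)) ≈ 1.1091.
Each bolus raises the concentration by D/Vd = 331/256 ≈ 1.293 μg/mL.
Steady-state peak Cmax,ss = C₀·R ≈ 1.293 × 1.1091 ≈ 1.434 μg/mL.
Peak 1.4 μg/mL vs MTC 5 μg/mL: below toxic threshold.

1.4 μg/mL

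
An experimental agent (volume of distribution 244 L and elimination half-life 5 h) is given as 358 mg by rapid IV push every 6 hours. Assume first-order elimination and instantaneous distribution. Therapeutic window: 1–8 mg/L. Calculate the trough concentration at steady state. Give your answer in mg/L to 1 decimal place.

1.1 mg/L

Over one 6-h interval, 6/5 ≈ 1.2 half-lives elapse, leaving f ≈ 0.4353 of each dose.
At steady state, accumulation factor R = 1/(1 − e^(−kτ)) ≈ 1.7709.
Each bolus raises the concentration by D/Vd = 358/244 ≈ 1.467 mg/L.
Steady-state peak Cmax,ss = C₀·R ≈ 1.467 × 1.7709 ≈ 2.598 mg/L.
Steady-state trough Cmin,ss = Cmax,ss·f ≈ 2.598 × 0.4353 ≈ 1.131 mg/L.
Trough 1.1 mg/L vs MEC 1 mg/L: adequate.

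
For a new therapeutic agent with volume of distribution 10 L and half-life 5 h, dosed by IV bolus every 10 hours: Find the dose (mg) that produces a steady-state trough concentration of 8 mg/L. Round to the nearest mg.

τ/t½ = 10/5 ≈ 2, so f = (1/2)^(10/5) ≈ 0.250000.
Cmin,ss = (D/Vd)·f/(1−f), so D = Cmin,ss·Vd·(1−f)/f.
D = 8 × 10 × (1−f)/f ≈ 8 × 10 × 3.00000 ≈ 240.00 mg.

240 mg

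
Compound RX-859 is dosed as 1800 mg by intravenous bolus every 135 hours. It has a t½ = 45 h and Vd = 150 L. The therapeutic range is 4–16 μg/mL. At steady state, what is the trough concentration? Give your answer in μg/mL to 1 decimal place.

τ = 135 h = 3 half-lives, so f = (1/2)^3 = 0.125.
At steady state, R = 1/(1 − 0.125) = 8/7.
Single-dose peak C₀ = D/Vd = 1800/150 = 12 μg/mL.
Steady-state peak Cmax,ss = C₀·R = 12 × 8/7 ≈ 13.714 μg/mL.
Steady-state trough Cmin,ss = Cmax,ss·f ≈ 13.714 × 0.125 ≈ 1.714 μg/mL.
Trough 1.7 μg/mL vs MEC 4 μg/mL: subtherapeutic.

1.7 μg/mL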